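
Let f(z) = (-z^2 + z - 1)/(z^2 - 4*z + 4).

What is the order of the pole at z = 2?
Factor the denominator:
  z^2 - 4*z + 4 = (z - 2)^2

The numerator P(z) = -z^2 + z - 1 has P(2) = -3 ≠ 0, so no factor of (z - 2) cancels.
Near z = 2 we can therefore write f(z) = g(z)/(z - 2)^2 with g analytic at 2 and g(2) ≠ 0 (g is just the numerator).

Hence z = 2 is a pole of order 2.

Final answer: 2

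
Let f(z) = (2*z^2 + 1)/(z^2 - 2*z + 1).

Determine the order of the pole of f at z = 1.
Factor the denominator:
  z^2 - 2*z + 1 = (z - 1)^2

The numerator P(z) = 2*z^2 + 1 has P(1) = 3 ≠ 0, so no factor of (z - 1) cancels.
Near z = 1 we can therefore write f(z) = g(z)/(z - 1)^2 with g analytic at 1 and g(1) ≠ 0 (g is just the numerator).

Hence z = 1 is a pole of order 2.

Final answer: 2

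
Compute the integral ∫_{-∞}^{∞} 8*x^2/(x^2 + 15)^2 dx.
Let f(z) = 8*z^2/(z^2 + 15)^2. The denominator has no real zeros and deg Q - deg P = 2 ≥ 2, so the integral of f over the upper semicircle |z| = R tends to 0 as R → ∞. Closing the contour in the upper half-plane,
  ∫_{-∞}^{∞} f(x) dx = 2πi · Σ Res(f, z_k)  over the poles with Im z_k > 0.

Zeros of the denominator: z^2 + 15 = 0 gives z = ±sqrt(15)*I.
Upper half-plane: z = sqrt(15)*I (a pole of order 2).

Write f(z) = g(z)/(z - sqrt(15)*I)^2 with g(z) = 8*z^2/(z + sqrt(15)*I)^2. For a double pole, Res(f, z₀) = g'(z₀):
  g'(z) = 16*sqrt(15)*I*z/(z + sqrt(15)*I)^3
  Res(f, sqrt(15)*I) = g'(sqrt(15)*I) = -2*sqrt(15)*I/15

∫_{-∞}^{∞} f(x) dx = 2πi · (-2*sqrt(15)*I/15) = 4*sqrt(15)*pi/15

Final answer: 4*sqrt(15)*pi/15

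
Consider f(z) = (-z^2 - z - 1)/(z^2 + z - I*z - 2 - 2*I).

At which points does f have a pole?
The singularities of f are the zeros of the denominator. Factoring,
  z^2 + z - I*z - 2 - 2*I = (z + 2)*(z - 1 - I)
so the candidates are z = -2, z = 1 + I.

Check the numerator P(z) = -z^2 - z - 1 at each one:
  P(-2) = -3 ≠ 0, so z = -2 is a (simple) pole.
  P(1 + I) = -2 - 3*I ≠ 0, so z = 1 + I is a (simple) pole.

Poles of f: {-2, 1 + I}

Final answer: {-2, 1 + I}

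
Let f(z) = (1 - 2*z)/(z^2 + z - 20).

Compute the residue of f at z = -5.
Write f(z) = P(z)/Q(z) with P(z) = 1 - 2*z and Q(z) = z^2 + z - 20.
The denominator factors as Q(z) = (z - 4)*(z + 5), so z = -5 is a simple zero of Q and P is analytic there; z = -5 is therefore a simple pole and
  Res(f, z₀) = P(z₀)/Q'(z₀).

Q'(z) = 2*z + 1, so Q'(-5) = -9.
P(-5) = 11.

Res(f, -5) = (11)/(-9) = -11/9

Final answer: -11/9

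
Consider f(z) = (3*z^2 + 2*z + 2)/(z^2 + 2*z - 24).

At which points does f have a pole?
The singularities of f are the zeros of the denominator. Factoring,
  z^2 + 2*z - 24 = (z - 4)*(z + 6)
so the candidates are z = 4, z = -6.

Check the numerator P(z) = 3*z^2 + 2*z + 2 at each one:
  P(4) = 58 ≠ 0, so z = 4 is a (simple) pole.
  P(-6) = 98 ≠ 0, so z = -6 is a (simple) pole.

Poles of f: {-6, 4}

Final answer: {-6, 4}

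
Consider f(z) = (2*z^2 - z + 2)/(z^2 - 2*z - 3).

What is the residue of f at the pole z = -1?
-5/4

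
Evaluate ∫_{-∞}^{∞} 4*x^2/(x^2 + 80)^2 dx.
Let f(z) = 4*z^2/(z^2 + 80)^2. The denominator has no real zeros and deg Q - deg P = 2 ≥ 2, so the integral of f over the upper semicircle |z| = R tends to 0 as R → ∞. Closing the contour in the upper half-plane,
  ∫_{-∞}^{∞} f(x) dx = 2πi · Σ Res(f, z_k)  over the poles with Im z_k > 0.

Zeros of the denominator: z^2 + 80 = 0 gives z = ±4*sqrt(5)*I.
Upper half-plane: z = 4*sqrt(5)*I (a pole of order 2).

Write f(z) = g(z)/(z - 4*sqrt(5)*I)^2 with g(z) = 4*z^2/(z + 4*sqrt(5)*I)^2. For a double pole, Res(f, z₀) = g'(z₀):
  g'(z) = 32*sqrt(5)*I*z/(z + 4*sqrt(5)*I)^3
  Res(f, 4*sqrt(5)*I) = g'(4*sqrt(5)*I) = -sqrt(5)*I/20

∫_{-∞}^{∞} f(x) dx = 2πi · (-sqrt(5)*I/20) = sqrt(5)*pi/10

Final answer: sqrt(5)*pi/10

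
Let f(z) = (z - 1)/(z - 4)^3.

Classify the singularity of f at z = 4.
Write f(z) = g(z)/(z - 4)^3 with g(z) = z - 1.
g is entire and g(4) = 3 ≠ 0, so no factor of (z - 4) cancels: the Laurent expansion of f about z = 4 starts at the power -3, i.e. lim_{z→z₀} (z - z₀)^3 f(z) = 3 is finite and nonzero.
So z = 4 is a pole of order 3.

Final answer: pole of order 3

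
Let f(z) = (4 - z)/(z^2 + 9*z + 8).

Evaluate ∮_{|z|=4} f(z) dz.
By the residue theorem, ∮_C f(z) dz = 2πi · (sum of the residues of f at the poles inside |z| = 4).

The denominator factors as (z + 1)*(z + 8), so the singularities of f are simple poles at z = -1, z = -8.
  |-1|² = 1 < 16 = 4², so this pole is inside the contour.
  |-8|² = 64 > 16 = 4², so this pole is outside the contour.

With P(z) = 4 - z and Q(z) = z^2 + 9*z + 8, each pole is simple, so Res(f, z₀) = P(z₀)/Q'(z₀) with Q'(z) = 2*z + 9.
  Res(f, -1) = P(-1)/Q'(-1) = (5)/(7) = 5/7

∮_C f(z) dz = 2πi · (5/7) = 10*I*pi/7

Final answer: 10*I*pi/7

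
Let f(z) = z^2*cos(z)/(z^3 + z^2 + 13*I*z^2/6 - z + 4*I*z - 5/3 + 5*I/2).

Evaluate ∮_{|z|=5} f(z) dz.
By the residue theorem, ∮_C f(z) dz = 2πi · (sum of the residues of f at the poles inside |z| = 5).

The denominator factors as (z - 1 + 2*I)*(z + 1 + 2*I/3)*(z + 1 - I/2), so the singularities of f are simple poles at z = 1 - 2*I, z = -1 - 2*I/3, z = -1 + I/2.
  |1 - 2*I|² = 5 < 25 = 5², so this pole is inside the contour.
  |-1 - 2*I/3|² = 13/9 < 25 = 5², so this pole is inside the contour.
  |-1 + I/2|² = 5/4 < 25 = 5², so this pole is inside the contour.

With P(z) = z^2*cos(z) and Q(z) = z^3 + z^2 + 13*I*z^2/6 - z + 4*I*z - 5/3 + 5*I/2, each pole is simple, so Res(f, z₀) = P(z₀)/Q'(z₀) with Q'(z) = 3*z^2 + 2*z + 13*I*z/3 - 1 + 4*I.
  Res(f, 1 - 2*I) = P(1 - 2*I)/Q'(1 - 2*I) = ((-3 - 4*I)*cos(1 - 2*I))/(2/3 - 23*I/3) = (258/533 - 231*I/533)*cos(1 - 2*I)
  Res(f, -1 - 2*I/3) = P(-1 - 2*I/3)/Q'(-1 - 2*I/3) = ((5/9 + 4*I/3)*cos(1 + 2*I/3))/(14/9 + 7*I/3) = (46/91 + 9*I/91)*cos(1 + 2*I/3)
  Res(f, -1 + I/2) = P(-1 + I/2)/Q'(-1 + I/2) = ((3/4 - I)*cos(1 - I/2))/(-35/12 - 7*I/3) = (3/287 + 96*I/287)*cos(1 - I/2)

Sum of residues inside C: (46/91 + 9*I/91)*cos(1 + 2*I/3) + (3/287 + 96*I/287)*cos(1 - I/2) + (258/533 - 231*I/533)*cos(1 - 2*I)
∮_C f(z) dz = 2πi · ((46/91 + 9*I/91)*cos(1 + 2*I/3) + (3/287 + 96*I/287)*cos(1 - I/2) + (258/533 - 231*I/533)*cos(1 - 2*I)) = pi*(-192/287 + 6*I/287)*cos(1 - I/2) + pi*(-18/91 + 92*I/91)*cos(1 + 2*I/3) + pi*(462/533 + 516*I/533)*cos(1 - 2*I)

Final answer: pi*(-192/287 + 6*I/287)*cos(1 - I/2) + pi*(-18/91 + 92*I/91)*cos(1 + 2*I/3) + pi*(462/533 + 516*I/533)*cos(1 - 2*I)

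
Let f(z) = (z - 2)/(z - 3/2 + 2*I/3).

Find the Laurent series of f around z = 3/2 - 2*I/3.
(-1/2 - 2*I/3)/(z - 3/2 + 2*I/3) + 1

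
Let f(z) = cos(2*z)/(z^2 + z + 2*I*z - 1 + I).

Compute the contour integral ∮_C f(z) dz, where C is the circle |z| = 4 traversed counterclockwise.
-2*I*pi*cos(2 + 2*I) + 2*I*pi*cosh(2)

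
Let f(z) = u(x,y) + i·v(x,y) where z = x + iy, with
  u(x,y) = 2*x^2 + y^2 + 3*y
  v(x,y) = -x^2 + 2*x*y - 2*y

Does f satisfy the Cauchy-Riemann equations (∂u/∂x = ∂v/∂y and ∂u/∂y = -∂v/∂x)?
∂u/∂x = 4*x
∂v/∂y = 2*x - 2
∂u/∂y = 2*y + 3
∂v/∂x = -2*x + 2*y
∂u/∂x ≠ ∂v/∂y and ∂u/∂y ≠ -∂v/∂x; the Cauchy-Riemann equations are not satisfied, so f is not analytic.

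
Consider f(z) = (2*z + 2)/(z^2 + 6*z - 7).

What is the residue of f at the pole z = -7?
Write f(z) = P(z)/Q(z) with P(z) = 2*z + 2 and Q(z) = z^2 + 6*z - 7.
The denominator factors as Q(z) = (z + 7)*(z - 1), so z = -7 is a simple zero of Q and P is analytic there; z = -7 is therefore a simple pole and
  Res(f, z₀) = P(z₀)/Q'(z₀).

Q'(z) = 2*z + 6, so Q'(-7) = -8.
P(-7) = -12.

Res(f, -7) = (-12)/(-8) = 3/2

Final answer: 3/2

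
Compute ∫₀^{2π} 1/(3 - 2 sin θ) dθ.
Call the integral J. The integrand is 2π-periodic and we integrate over a full period, so shifting θ does not change the value (θ → θ + π/2 turns sin θ into cos θ; θ → θ + π flips the sign of the trig term). Hence
  J = ∫₀^{2π} dθ/(3 + 2 cos θ).
Put z = e^{iθ}: then cos θ = (z + 1/z)/2, dθ = dz/(iz), and z runs once counterclockwise around |z| = 1:
  J = ∮_{|z|=1} 1/(3 + 2*(z + 1/z)/2) · dz/(iz) = (2/i) ∮_{|z|=1} dz/(2*z^2 + 6*z + 2).
The roots of 2*z^2 + 6*z + 2 are z = (-3 ± sqrt(3^2 - 2^2))/2, with sqrt(5) = sqrt(5); their product is 1, so only z₊ = -3/2 + sqrt(5)/2 lies inside the unit circle (z₋ = -3/2 - sqrt(5)/2 lies outside).
z₊ is a simple zero of q(z) = 2*z^2 + 6*z + 2, so Res(1/q, z₊) = 1/q'(z₊) with q'(z) = 4*z + 6; and q'(z₊) = 2*(z₊ - z₋) = 2*sqrt(5).
Therefore J = (2/i) · 2πi · 1/(2*sqrt(5)) = 2*pi/(sqrt(5)) = 2*sqrt(5)*pi/5

Final answer: 2*sqrt(5)*pi/5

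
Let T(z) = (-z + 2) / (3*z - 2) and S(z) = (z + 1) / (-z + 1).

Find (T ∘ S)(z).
(-3*z + 1)/(5*z + 1)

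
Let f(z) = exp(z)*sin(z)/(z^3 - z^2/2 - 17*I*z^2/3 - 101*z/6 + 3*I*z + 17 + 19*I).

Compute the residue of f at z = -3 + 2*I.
Write f(z) = P(z)/Q(z) with P(z) = exp(z)*sin(z) and Q(z) = z^3 - z^2/2 - 17*I*z^2/3 - 101*z/6 + 3*I*z + 17 + 19*I.
The denominator factors as Q(z) = (z - 3/2 - 3*I)*(z - 2 - 2*I/3)*(z + 3 - 2*I), so z = -3 + 2*I is a simple zero of Q and P is analytic there; z = -3 + 2*I is therefore a simple pole and
  Res(f, z₀) = P(z₀)/Q'(z₀).

Q'(z) = 3*z^2 - z - 34*I*z/3 - 101/6 + 3*I, so Q'(-3 + 2*I) = 143/6 - I.
P(-3 + 2*I) = -exp(-3 + 2*I)*sin(3 - 2*I).

Res(f, -3 + 2*I) = (-exp(-3 + 2*I)*sin(3 - 2*I))/(143/6 - I) = (-858/20485 - 36*I/20485)*exp(-3 + 2*I)*sin(3 - 2*I)

Final answer: (-858/20485 - 36*I/20485)*exp(-3 + 2*I)*sin(3 - 2*I)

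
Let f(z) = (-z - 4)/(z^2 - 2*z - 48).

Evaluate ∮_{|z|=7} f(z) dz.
By the residue theorem, ∮_C f(z) dz = 2πi · (sum of the residues of f at the poles inside |z| = 7).

The denominator factors as (z + 6)*(z - 8), so the singularities of f are simple poles at z = -6, z = 8.
  |-6|² = 36 < 49 = 7², so this pole is inside the contour.
  |8|² = 64 > 49 = 7², so this pole is outside the contour.

With P(z) = -z - 4 and Q(z) = z^2 - 2*z - 48, each pole is simple, so Res(f, z₀) = P(z₀)/Q'(z₀) with Q'(z) = 2*z - 2.
  Res(f, -6) = P(-6)/Q'(-6) = (2)/(-14) = -1/7

∮_C f(z) dz = 2πi · (-1/7) = -2*I*pi/7

Final answer: -2*I*pi/7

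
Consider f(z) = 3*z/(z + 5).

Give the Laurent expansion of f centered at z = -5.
Put w = z - (-5), i.e. z = w - 5. The denominator is w, so it suffices to rewrite the numerator in powers of w.

P(z) = 3*z
P(w - 5) = -15 + 3*w

Dividing each term by w:
  f = -15/w + 3

Substituting back w = z + 5:
  f(z) = -15/(z + 5) + 3

The series is finite because the numerator is a polynomial; the negative powers form the principal part, and the coefficient of 1/(z + 5) gives Res(f, -5) = -15.

Final answer: -15/(z + 5) + 3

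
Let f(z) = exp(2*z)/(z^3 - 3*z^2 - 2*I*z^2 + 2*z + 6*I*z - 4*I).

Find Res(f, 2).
Write f(z) = P(z)/Q(z) with P(z) = exp(2*z) and Q(z) = z^3 - 3*z^2 - 2*I*z^2 + 2*z + 6*I*z - 4*I.
The denominator factors as Q(z) = (z - 1)*(z - 2)*(z - 2*I), so z = 2 is a simple zero of Q and P is analytic there; z = 2 is therefore a simple pole and
  Res(f, z₀) = P(z₀)/Q'(z₀).

Q'(z) = 3*z^2 - 6*z - 4*I*z + 2 + 6*I, so Q'(2) = 2 - 2*I.
P(2) = exp(4).

Res(f, 2) = (exp(4))/(2 - 2*I) = (1/4 + I/4)*exp(4)

Final answer: (1/4 + I/4)*exp(4)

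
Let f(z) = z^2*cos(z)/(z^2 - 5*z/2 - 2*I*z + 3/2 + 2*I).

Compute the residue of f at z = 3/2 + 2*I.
Write f(z) = P(z)/Q(z) with P(z) = z^2*cos(z) and Q(z) = z^2 - 5*z/2 - 2*I*z + 3/2 + 2*I.
The denominator factors as Q(z) = (z - 1)*(z - 3/2 - 2*I), so z = 3/2 + 2*I is a simple zero of Q and P is analytic there; z = 3/2 + 2*I is therefore a simple pole and
  Res(f, z₀) = P(z₀)/Q'(z₀).

Q'(z) = 2*z - 5/2 - 2*I, so Q'(3/2 + 2*I) = 1/2 + 2*I.
P(3/2 + 2*I) = (-7/4 + 6*I)*cos(3/2 + 2*I).

Res(f, 3/2 + 2*I) = ((-7/4 + 6*I)*cos(3/2 + 2*I))/(1/2 + 2*I) = (89/34 + 26*I/17)*cos(3/2 + 2*I)

Final answer: (89/34 + 26*I/17)*cos(3/2 + 2*I)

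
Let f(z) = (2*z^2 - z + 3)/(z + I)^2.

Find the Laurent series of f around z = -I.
Put w = z - (-I), i.e. z = w - I. The denominator is w^2, so it suffices to rewrite the numerator in powers of w.

P(z) = 2*z^2 - z + 3
P(w - I) = 1 + I + (-1 - 4*I)*w + 2*w^2

Dividing each term by w^2:
  f = (1 + I)/w^2 + (-1 - 4*I)/w + 2

Substituting back w = z + I:
  f(z) = (1 + I)/(z + I)^2 + (-1 - 4*I)/(z + I) + 2

The series is finite because the numerator is a polynomial; the negative powers form the principal part, and the coefficient of 1/(z + I) gives Res(f, -I) = -1 - 4*I.

Final answer: (1 + I)/(z + I)^2 + (-1 - 4*I)/(z + I) + 2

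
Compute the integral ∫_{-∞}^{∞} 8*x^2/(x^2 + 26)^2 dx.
Let f(z) = 8*z^2/(z^2 + 26)^2. The denominator has no real zeros and deg Q - deg P = 2 ≥ 2, so the integral of f over the upper semicircle |z| = R tends to 0 as R → ∞. Closing the contour in the upper half-plane,
  ∫_{-∞}^{∞} f(x) dx = 2πi · Σ Res(f, z_k)  over the poles with Im z_k > 0.

Zeros of the denominator: z^2 + 26 = 0 gives z = ±sqrt(26)*I.
Upper half-plane: z = sqrt(26)*I (a pole of order 2).

Write f(z) = g(z)/(z - sqrt(26)*I)^2 with g(z) = 8*z^2/(z + sqrt(26)*I)^2. For a double pole, Res(f, z₀) = g'(z₀):
  g'(z) = 16*sqrt(26)*I*z/(z + sqrt(26)*I)^3
  Res(f, sqrt(26)*I) = g'(sqrt(26)*I) = -sqrt(26)*I/13

∫_{-∞}^{∞} f(x) dx = 2πi · (-sqrt(26)*I/13) = 2*sqrt(26)*pi/13

Final answer: 2*sqrt(26)*pi/13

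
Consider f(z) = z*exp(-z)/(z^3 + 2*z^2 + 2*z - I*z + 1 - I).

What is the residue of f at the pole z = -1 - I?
(1/5 + 3*I/5)*exp(1 + I)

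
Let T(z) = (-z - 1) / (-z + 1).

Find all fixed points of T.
T(z) = z means -z - 1 = z*(-z + 1), i.e.
  -z^2 + 2*z + 1 = 0.
Discriminant: (2)^2 - 4*(-1)*(1) = 8, so the roots are real.
  z = (-2 ± sqrt(8))/(2*(-1))
Fixed points: {1 - sqrt(2), 1 + sqrt(2)}

Final answer: {1 - sqrt(2), 1 + sqrt(2)}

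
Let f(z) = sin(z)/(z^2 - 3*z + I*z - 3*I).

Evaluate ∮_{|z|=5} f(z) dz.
pi*(1/5 + 3*I/5)*sin(3) + pi*(-3/5 + I/5)*sinh(1)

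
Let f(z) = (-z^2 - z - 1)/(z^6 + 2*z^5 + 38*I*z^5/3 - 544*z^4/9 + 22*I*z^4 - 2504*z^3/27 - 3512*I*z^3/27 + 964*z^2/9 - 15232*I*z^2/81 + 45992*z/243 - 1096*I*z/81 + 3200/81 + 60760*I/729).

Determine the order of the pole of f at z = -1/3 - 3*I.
4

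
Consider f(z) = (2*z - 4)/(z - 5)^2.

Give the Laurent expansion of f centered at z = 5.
Put w = z - (5), i.e. z = w + 5. The denominator is w^2, so it suffices to rewrite the numerator in powers of w.

P(z) = 2*z - 4
P(w + 5) = 6 + 2*w

Dividing each term by w^2:
  f = 6/w^2 + 2/w

Substituting back w = z - 5:
  f(z) = 6/(z - 5)^2 + 2/(z - 5)

The series is finite because the numerator is a polynomial; the negative powers form the principal part, and the coefficient of 1/(z - 5) gives Res(f, 5) = 2.

Final answer: 6/(z - 5)^2 + 2/(z - 5)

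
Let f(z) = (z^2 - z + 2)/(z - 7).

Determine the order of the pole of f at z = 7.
Factor the denominator:
  z - 7 = (z - 7)

The numerator P(z) = z^2 - z + 2 has P(7) = 44 ≠ 0, so no factor of (z - 7) cancels.
Near z = 7 we can therefore write f(z) = g(z)/(z - 7) with g analytic at 7 and g(7) ≠ 0 (g is just the numerator).

Hence z = 7 is a pole of order 1.

Final answer: 1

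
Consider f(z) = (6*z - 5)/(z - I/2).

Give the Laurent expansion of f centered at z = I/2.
(-5 + 3*I)/(z - I/2) + 6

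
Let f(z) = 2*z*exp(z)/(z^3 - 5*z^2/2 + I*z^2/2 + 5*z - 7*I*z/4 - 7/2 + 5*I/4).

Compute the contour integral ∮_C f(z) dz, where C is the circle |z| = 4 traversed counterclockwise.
By the residue theorem, ∮_C f(z) dz = 2πi · (sum of the residues of f at the poles inside |z| = 4).

The denominator factors as (z - 1)*(z - 1/2 + 2*I)*(z - 1 - 3*I/2), so the singularities of f are simple poles at z = 1, z = 1/2 - 2*I, z = 1 + 3*I/2.
  |1|² = 1 < 16 = 4², so this pole is inside the contour.
  |1/2 - 2*I|² = 17/4 < 16 = 4², so this pole is inside the contour.
  |1 + 3*I/2|² = 13/4 < 16 = 4², so this pole is inside the contour.

With P(z) = 2*z*exp(z) and Q(z) = z^3 - 5*z^2/2 + I*z^2/2 + 5*z - 7*I*z/4 - 7/2 + 5*I/4, each pole is simple, so Res(f, z₀) = P(z₀)/Q'(z₀) with Q'(z) = 3*z^2 - 5*z + I*z + 5 - 7*I/4.
  Res(f, 1) = P(1)/Q'(1) = (2*exp(1))/(3 - 3*I/4) = exp(1)*(32/51 + 8*I/51)
  Res(f, 1/2 - 2*I) = P(1/2 - 2*I)/Q'(1/2 - 2*I) = ((1 - 4*I)*exp(1/2 - 2*I))/(-27/4 + 11*I/4) = (-142/425 + 194*I/425)*exp(1/2 - 2*I)
  Res(f, 1 + 3*I/2) = P(1 + 3*I/2)/Q'(1 + 3*I/2) = ((2 + 3*I)*exp(1 + 3*I/2))/(-21/4 + 3*I/4) = (-22/75 - 46*I/75)*exp(1 + 3*I/2)

Sum of residues inside C: (-22/75 - 46*I/75)*exp(1 + 3*I/2) + (-142/425 + 194*I/425)*exp(1/2 - 2*I) + exp(1)*(32/51 + 8*I/51)
∮_C f(z) dz = 2πi · ((-22/75 - 46*I/75)*exp(1 + 3*I/2) + (-142/425 + 194*I/425)*exp(1/2 - 2*I) + exp(1)*(32/51 + 8*I/51)) = pi*(-388/425 - 284*I/425)*exp(1/2 - 2*I) + pi*(92/75 - 44*I/75)*exp(1 + 3*I/2) + exp(1)*pi*(-16/51 + 64*I/51)

Final answer: pi*(-388/425 - 284*I/425)*exp(1/2 - 2*I) + pi*(92/75 - 44*I/75)*exp(1 + 3*I/2) + exp(1)*pi*(-16/51 + 64*I/51)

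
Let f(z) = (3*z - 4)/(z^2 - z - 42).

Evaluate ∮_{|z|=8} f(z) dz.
6*I*pi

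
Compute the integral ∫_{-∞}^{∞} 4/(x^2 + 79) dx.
Let f(z) = 4/(z^2 + 79). The denominator has no real zeros and deg Q - deg P = 2 ≥ 2, so the integral of f over the upper semicircle |z| = R tends to 0 as R → ∞. Closing the contour in the upper half-plane,
  ∫_{-∞}^{∞} f(x) dx = 2πi · Σ Res(f, z_k)  over the poles with Im z_k > 0.

Zeros of the denominator: z^2 + 79 = 0 gives z = ±sqrt(79)*I.
Upper half-plane: z = sqrt(79)*I (simple).

Each pole is a simple zero of Q(z) = z^2 + 79, so Res(f, z₀) = P(z₀)/Q'(z₀) with P(z) = 4, Q'(z) = 2*z:
  Res(f, sqrt(79)*I) = (4)/(2*sqrt(79)*I) = -2*sqrt(79)*I/79

∫_{-∞}^{∞} f(x) dx = 2πi · (-2*sqrt(79)*I/79) = 4*sqrt(79)*pi/79

Final answer: 4*sqrt(79)*pi/79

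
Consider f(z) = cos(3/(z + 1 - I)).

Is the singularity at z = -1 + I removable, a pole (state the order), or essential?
Let u = z + 1 - I. Then
  cos(3/u) = Σ_{k≥0} (-1)^k (3)^(2k)/((2k)!·u^(2k)) = 1 - 9/(2*u^2) + 27/(8*u^4) + ...
which has infinitely many negative powers of u, so cos(3/(z + 1 - I)) has an essential singularity at z = -1 + I.
So the singularity is essential.

Final answer: essential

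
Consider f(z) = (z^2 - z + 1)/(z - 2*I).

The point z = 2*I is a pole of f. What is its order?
Factor the denominator:
  z - 2*I = (z - 2*I)

The numerator P(z) = z^2 - z + 1 has P(2*I) = -3 - 2*I ≠ 0, so no factor of (z - 2*I) cancels.
Near z = 2*I we can therefore write f(z) = g(z)/(z - 2*I) with g analytic at 2*I and g(2*I) ≠ 0 (g is just the numerator).

Hence z = 2*I is a pole of order 1.

Final answer: 1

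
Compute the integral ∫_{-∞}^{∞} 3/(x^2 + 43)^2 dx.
Let f(z) = 3/(z^2 + 43)^2. The denominator has no real zeros and deg Q - deg P = 4 ≥ 2, so the integral of f over the upper semicircle |z| = R tends to 0 as R → ∞. Closing the contour in the upper half-plane,
  ∫_{-∞}^{∞} f(x) dx = 2πi · Σ Res(f, z_k)  over the poles with Im z_k > 0.

Zeros of the denominator: z^2 + 43 = 0 gives z = ±sqrt(43)*I.
Upper half-plane: z = sqrt(43)*I (a pole of order 2).

Write f(z) = g(z)/(z - sqrt(43)*I)^2 with g(z) = 3/(z + sqrt(43)*I)^2. For a double pole, Res(f, z₀) = g'(z₀):
  g'(z) = -6/(z + sqrt(43)*I)^3
  Res(f, sqrt(43)*I) = g'(sqrt(43)*I) = -3*sqrt(43)*I/7396

∫_{-∞}^{∞} f(x) dx = 2πi · (-3*sqrt(43)*I/7396) = 3*sqrt(43)*pi/3698

Final answer: 3*sqrt(43)*pi/3698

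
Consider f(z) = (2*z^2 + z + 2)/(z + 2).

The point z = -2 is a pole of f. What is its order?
Factor the denominator:
  z + 2 = (z + 2)

The numerator P(z) = 2*z^2 + z + 2 has P(-2) = 8 ≠ 0, so no factor of (z + 2) cancels.
Near z = -2 we can therefore write f(z) = g(z)/(z + 2) with g analytic at -2 and g(-2) ≠ 0 (g is just the numerator).

Hence z = -2 is a pole of order 1.

Final answer: 1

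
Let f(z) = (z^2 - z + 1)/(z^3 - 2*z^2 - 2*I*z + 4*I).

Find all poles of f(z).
{-1 - I, 1 + I, 2}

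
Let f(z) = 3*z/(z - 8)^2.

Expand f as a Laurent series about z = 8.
Put w = z - (8), i.e. z = w + 8. The denominator is w^2, so it suffices to rewrite the numerator in powers of w.

P(z) = 3*z
P(w + 8) = 24 + 3*w

Dividing each term by w^2:
  f = 24/w^2 + 3/w

Substituting back w = z - 8:
  f(z) = 24/(z - 8)^2 + 3/(z - 8)

The series is finite because the numerator is a polynomial; the negative powers form the principal part, and the coefficient of 1/(z - 8) gives Res(f, 8) = 3.

Final answer: 24/(z - 8)^2 + 3/(z - 8)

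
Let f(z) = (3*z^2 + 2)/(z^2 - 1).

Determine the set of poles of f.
The singularities of f are the zeros of the denominator. Factoring,
  z^2 - 1 = (z - 1)*(z + 1)
so the candidates are z = 1, z = -1.

Check the numerator P(z) = 3*z^2 + 2 at each one:
  P(1) = 5 ≠ 0, so z = 1 is a (simple) pole.
  P(-1) = 5 ≠ 0, so z = -1 is a (simple) pole.

Poles of f: {-1, 1}

Final answer: {-1, 1}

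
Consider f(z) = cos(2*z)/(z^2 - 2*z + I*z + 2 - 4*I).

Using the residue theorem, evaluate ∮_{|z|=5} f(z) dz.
By the residue theorem, ∮_C f(z) dz = 2πi · (sum of the residues of f at the poles inside |z| = 5).

The denominator factors as (z - 2 - I)*(z + 2*I), so the singularities of f are simple poles at z = 2 + I, z = -2*I.
  |2 + I|² = 5 < 25 = 5², so this pole is inside the contour.
  |-2*I|² = 4 < 25 = 5², so this pole is inside the contour.

With P(z) = cos(2*z) and Q(z) = z^2 - 2*z + I*z + 2 - 4*I, each pole is simple, so Res(f, z₀) = P(z₀)/Q'(z₀) with Q'(z) = 2*z - 2 + I.
  Res(f, 2 + I) = P(2 + I)/Q'(2 + I) = (cos(4 + 2*I))/(2 + 3*I) = (2/13 - 3*I/13)*cos(4 + 2*I)
  Res(f, -2*I) = P(-2*I)/Q'(-2*I) = (cosh(4))/(-2 - 3*I) = (-2/13 + 3*I/13)*cosh(4)

Sum of residues inside C: (2/13 - 3*I/13)*cos(4 + 2*I) + (-2/13 + 3*I/13)*cosh(4)
∮_C f(z) dz = 2πi · ((2/13 - 3*I/13)*cos(4 + 2*I) + (-2/13 + 3*I/13)*cosh(4)) = pi*(-6/13 - 4*I/13)*cosh(4) + pi*(6/13 + 4*I/13)*cos(4 + 2*I)

Final answer: pi*(-6/13 - 4*I/13)*cosh(4) + pi*(6/13 + 4*I/13)*cos(4 + 2*I)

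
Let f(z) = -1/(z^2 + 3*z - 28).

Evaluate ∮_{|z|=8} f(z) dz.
By the residue theorem, ∮_C f(z) dz = 2πi · (sum of the residues of f at the poles inside |z| = 8).

The denominator factors as (z + 7)*(z - 4), so the singularities of f are simple poles at z = -7, z = 4.
  |-7|² = 49 < 64 = 8², so this pole is inside the contour.
  |4|² = 16 < 64 = 8², so this pole is inside the contour.

With P(z) = -1 and Q(z) = z^2 + 3*z - 28, each pole is simple, so Res(f, z₀) = P(z₀)/Q'(z₀) with Q'(z) = 2*z + 3.
  Res(f, -7) = P(-7)/Q'(-7) = (-1)/(-11) = 1/11
  Res(f, 4) = P(4)/Q'(4) = (-1)/(11) = -1/11

Sum of residues inside C: 0
∮_C f(z) dz = 2πi · (0) = 0

Final answer: 0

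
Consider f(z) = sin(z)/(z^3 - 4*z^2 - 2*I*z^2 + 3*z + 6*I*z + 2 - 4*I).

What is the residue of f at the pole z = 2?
Write f(z) = P(z)/Q(z) with P(z) = sin(z) and Q(z) = z^3 - 4*z^2 - 2*I*z^2 + 3*z + 6*I*z + 2 - 4*I.
The denominator factors as Q(z) = (z - 2)*(z - I)*(z - 2 - I), so z = 2 is a simple zero of Q and P is analytic there; z = 2 is therefore a simple pole and
  Res(f, z₀) = P(z₀)/Q'(z₀).

Q'(z) = 3*z^2 - 8*z - 4*I*z + 3 + 6*I, so Q'(2) = -1 - 2*I.
P(2) = sin(2).

Res(f, 2) = (sin(2))/(-1 - 2*I) = (-1/5 + 2*I/5)*sin(2)

Final answer: (-1/5 + 2*I/5)*sin(2)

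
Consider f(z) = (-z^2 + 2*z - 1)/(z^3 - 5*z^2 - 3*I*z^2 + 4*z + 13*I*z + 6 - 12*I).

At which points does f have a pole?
{2*I, 2 + I, 3}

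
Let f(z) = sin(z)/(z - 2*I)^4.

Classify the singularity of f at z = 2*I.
Write f(z) = g(z)/(z - 2*I)^4 with g(z) = sin(z).
g is entire and g(2*I) = I*sinh(2) ≠ 0, so no factor of (z - 2*I) cancels: the Laurent expansion of f about z = 2*I starts at the power -4, i.e. lim_{z→z₀} (z - z₀)^4 f(z) = I*sinh(2) is finite and nonzero.
So z = 2*I is a pole of order 4.

Final answer: pole of order 4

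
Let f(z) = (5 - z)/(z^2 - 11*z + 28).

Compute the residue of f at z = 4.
Write f(z) = P(z)/Q(z) with P(z) = 5 - z and Q(z) = z^2 - 11*z + 28.
The denominator factors as Q(z) = (z - 4)*(z - 7), so z = 4 is a simple zero of Q and P is analytic there; z = 4 is therefore a simple pole and
  Res(f, z₀) = P(z₀)/Q'(z₀).

Q'(z) = 2*z - 11, so Q'(4) = -3.
P(4) = 1.

Res(f, 4) = (1)/(-3) = -1/3

Final answer: -1/3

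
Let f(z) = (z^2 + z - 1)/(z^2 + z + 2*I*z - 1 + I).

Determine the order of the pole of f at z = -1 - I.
1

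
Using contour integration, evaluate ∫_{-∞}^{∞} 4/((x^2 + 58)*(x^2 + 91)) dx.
Let f(z) = 4/((z^2 + 58)*(z^2 + 91)). The denominator has no real zeros and deg Q - deg P = 4 ≥ 2, so the integral of f over the upper semicircle |z| = R tends to 0 as R → ∞. Closing the contour in the upper half-plane,
  ∫_{-∞}^{∞} f(x) dx = 2πi · Σ Res(f, z_k)  over the poles with Im z_k > 0.

Zeros of the denominator: z^2 + 58 = 0 gives z = ±sqrt(58)*I; z^2 + 91 = 0 gives z = ±sqrt(91)*I.
Upper half-plane: z = sqrt(58)*I, z = sqrt(91)*I (simple).

Each pole is a simple zero of Q(z) = z^4 + 149*z^2 + 5278, so Res(f, z₀) = P(z₀)/Q'(z₀) with P(z) = 4, Q'(z) = 4*z^3 + 298*z:
  Res(f, sqrt(58)*I) = (4)/(66*sqrt(58)*I) = -sqrt(58)*I/957
  Res(f, sqrt(91)*I) = (4)/(-66*sqrt(91)*I) = 2*sqrt(91)*I/3003

Sum of residues: I*(-91*sqrt(58) + 58*sqrt(91))/87087
∫_{-∞}^{∞} f(x) dx = 2πi · (I*(-91*sqrt(58) + 58*sqrt(91))/87087) = 2*pi*(-58*sqrt(91) + 91*sqrt(58))/87087

Final answer: 2*pi*(-58*sqrt(91) + 91*sqrt(58))/87087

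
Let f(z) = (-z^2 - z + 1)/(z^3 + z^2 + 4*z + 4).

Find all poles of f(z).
The singularities of f are the zeros of the denominator. Factoring,
  z^3 + z^2 + 4*z + 4 = (z + 2*I)*(z - 2*I)*(z + 1)
so the candidates are z = -2*I, z = 2*I, z = -1.

Check the numerator P(z) = -z^2 - z + 1 at each one:
  P(-2*I) = 5 + 2*I ≠ 0, so z = -2*I is a (simple) pole.
  P(2*I) = 5 - 2*I ≠ 0, so z = 2*I is a (simple) pole.
  P(-1) = 1 ≠ 0, so z = -1 is a (simple) pole.

Poles of f: {-1, -2*I, 2*I}

Final answer: {-1, -2*I, 2*I}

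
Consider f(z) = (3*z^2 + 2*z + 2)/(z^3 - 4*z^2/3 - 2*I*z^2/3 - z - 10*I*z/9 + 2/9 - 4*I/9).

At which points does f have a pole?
The singularities of f are the zeros of the denominator. Factoring,
  z^3 - 4*z^2/3 - 2*I*z^2/3 - z - 10*I*z/9 + 2/9 - 4*I/9 = (z - 2 - I)*(z + 2/3)*(z + I/3)
so the candidates are z = 2 + I, z = -2/3, z = -I/3.

Check the numerator P(z) = 3*z^2 + 2*z + 2 at each one:
  P(2 + I) = 15 + 14*I ≠ 0, so z = 2 + I is a (simple) pole.
  P(-2/3) = 2 ≠ 0, so z = -2/3 is a (simple) pole.
  P(-I/3) = 5/3 - 2*I/3 ≠ 0, so z = -I/3 is a (simple) pole.

Poles of f: {-2/3, -I/3, 2 + I}

Final answer: {-2/3, -I/3, 2 + I}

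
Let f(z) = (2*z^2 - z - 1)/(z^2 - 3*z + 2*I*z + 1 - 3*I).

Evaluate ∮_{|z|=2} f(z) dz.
By the residue theorem, ∮_C f(z) dz = 2πi · (sum of the residues of f at the poles inside |z| = 2).

The denominator factors as (z - 2 + I)*(z - 1 + I), so the singularities of f are simple poles at z = 2 - I, z = 1 - I.
  |2 - I|² = 5 > 4 = 2², so this pole is outside the contour.
  |1 - I|² = 2 < 4 = 2², so this pole is inside the contour.

With P(z) = 2*z^2 - z - 1 and Q(z) = z^2 - 3*z + 2*I*z + 1 - 3*I, each pole is simple, so Res(f, z₀) = P(z₀)/Q'(z₀) with Q'(z) = 2*z - 3 + 2*I.
  Res(f, 1 - I) = P(1 - I)/Q'(1 - I) = (-2 - 3*I)/(-1) = 2 + 3*I

∮_C f(z) dz = 2πi · (2 + 3*I) = pi*(-6 + 4*I)

Final answer: pi*(-6 + 4*I)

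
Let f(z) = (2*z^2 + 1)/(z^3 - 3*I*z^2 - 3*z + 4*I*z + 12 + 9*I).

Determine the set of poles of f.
The singularities of f are the zeros of the denominator. Factoring,
  z^3 - 3*I*z^2 - 3*z + 4*I*z + 12 + 9*I = (z - 2 + I)*(z + 2 - I)*(z - 3*I)
so the candidates are z = 2 - I, z = -2 + I, z = 3*I.

Check the numerator P(z) = 2*z^2 + 1 at each one:
  P(2 - I) = 7 - 8*I ≠ 0, so z = 2 - I is a (simple) pole.
  P(-2 + I) = 7 - 8*I ≠ 0, so z = -2 + I is a (simple) pole.
  P(3*I) = -17 ≠ 0, so z = 3*I is a (simple) pole.

Poles of f: {-2 + I, 3*I, 2 - I}

Final answer: {-2 + I, 3*I, 2 - I}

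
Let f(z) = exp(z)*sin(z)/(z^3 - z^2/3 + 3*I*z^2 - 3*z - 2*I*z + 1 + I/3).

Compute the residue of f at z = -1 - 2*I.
Write f(z) = P(z)/Q(z) with P(z) = exp(z)*sin(z) and Q(z) = z^3 - z^2/3 + 3*I*z^2 - 3*z - 2*I*z + 1 + I/3.
The denominator factors as Q(z) = (z + 1 + 2*I)*(z - 1/3)*(z - 1 + I), so z = -1 - 2*I is a simple zero of Q and P is analytic there; z = -1 - 2*I is therefore a simple pole and
  Res(f, z₀) = P(z₀)/Q'(z₀).

Q'(z) = 3*z^2 - 2*z/3 + 6*I*z - 3 - 2*I, so Q'(-1 - 2*I) = 2/3 + 16*I/3.
P(-1 - 2*I) = -exp(-1 - 2*I)*sin(1 + 2*I).

Res(f, -1 - 2*I) = (-exp(-1 - 2*I)*sin(1 + 2*I))/(2/3 + 16*I/3) = (-3/130 + 12*I/65)*exp(-1 - 2*I)*sin(1 + 2*I)

Final answer: (-3/130 + 12*I/65)*exp(-1 - 2*I)*sin(1 + 2*I)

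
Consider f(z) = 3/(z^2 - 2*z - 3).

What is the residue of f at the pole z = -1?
Write f(z) = P(z)/Q(z) with P(z) = 3 and Q(z) = z^2 - 2*z - 3.
The denominator factors as Q(z) = (z + 1)*(z - 3), so z = -1 is a simple zero of Q and P is analytic there; z = -1 is therefore a simple pole and
  Res(f, z₀) = P(z₀)/Q'(z₀).

Q'(z) = 2*z - 2, so Q'(-1) = -4.
P(-1) = 3.

Res(f, -1) = (3)/(-4) = -3/4

Final answer: -3/4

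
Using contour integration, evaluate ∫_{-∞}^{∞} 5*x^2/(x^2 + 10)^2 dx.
Let f(z) = 5*z^2/(z^2 + 10)^2. The denominator has no real zeros and deg Q - deg P = 2 ≥ 2, so the integral of f over the upper semicircle |z| = R tends to 0 as R → ∞. Closing the contour in the upper half-plane,
  ∫_{-∞}^{∞} f(x) dx = 2πi · Σ Res(f, z_k)  over the poles with Im z_k > 0.

Zeros of the denominator: z^2 + 10 = 0 gives z = ±sqrt(10)*I.
Upper half-plane: z = sqrt(10)*I (a pole of order 2).

Write f(z) = g(z)/(z - sqrt(10)*I)^2 with g(z) = 5*z^2/(z + sqrt(10)*I)^2. For a double pole, Res(f, z₀) = g'(z₀):
  g'(z) = 10*sqrt(10)*I*z/(z + sqrt(10)*I)^3
  Res(f, sqrt(10)*I) = g'(sqrt(10)*I) = -sqrt(10)*I/8

∫_{-∞}^{∞} f(x) dx = 2πi · (-sqrt(10)*I/8) = sqrt(10)*pi/4

Final answer: sqrt(10)*pi/4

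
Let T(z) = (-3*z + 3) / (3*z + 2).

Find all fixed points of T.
T(z) = z means -3*z + 3 = z*(3*z + 2), i.e.
  3*z^2 + 5*z - 3 = 0.
Discriminant: (5)^2 - 4*(3)*(-3) = 61, so the roots are real.
  z = (-5 ± sqrt(61))/(2*(3))
Fixed points: {-sqrt(61)/6 - 5/6, -5/6 + sqrt(61)/6}

Final answer: {-sqrt(61)/6 - 5/6, -5/6 + sqrt(61)/6}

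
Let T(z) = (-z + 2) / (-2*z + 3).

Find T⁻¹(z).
Set w = T(z) = (-z + 2) / (-2*z + 3) and solve for z:
  w*(-2*z + 3) = -z + 2
  3*w + z*(1 - 2*w) - 2 = 0
  z*(1 - 2*w) = 2 - 3*w
  z = (3*w - 2)/(2*w - 1)
Renaming the variable, T⁻¹(z) = (3*z - 2)/(2*z - 1).
(Check: ad - bc = 1 ≠ 0, so T is invertible.)

Final answer: (3*z - 2)/(2*z - 1)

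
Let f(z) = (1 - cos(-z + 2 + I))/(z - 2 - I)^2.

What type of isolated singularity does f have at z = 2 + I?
Let u = z - 2 - I. The argument of cos is -z + 2 + I = -u, so
  f = (1 - cos(-u))/u^2 = ((-u)^2/2 - (-u)^4/24 + ...)/u^2 = 1/2 - (1/24)*u^2 + ...
The Laurent expansion about u = 0 has no negative powers; equivalently lim_{z→2 + I} f(z) = 1/2 exists and is finite.
So the singularity is removable.

Final answer: removable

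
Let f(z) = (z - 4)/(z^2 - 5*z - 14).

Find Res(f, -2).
2/3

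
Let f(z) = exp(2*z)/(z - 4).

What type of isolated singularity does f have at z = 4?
pole of order 1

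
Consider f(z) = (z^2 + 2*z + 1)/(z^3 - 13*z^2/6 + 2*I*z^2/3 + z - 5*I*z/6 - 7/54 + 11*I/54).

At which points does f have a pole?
{1/3 - I/3, 1/3, 3/2 - I/3}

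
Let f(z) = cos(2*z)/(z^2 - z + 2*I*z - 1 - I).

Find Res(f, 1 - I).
Write f(z) = P(z)/Q(z) with P(z) = cos(2*z) and Q(z) = z^2 - z + 2*I*z - 1 - I.
The denominator factors as Q(z) = (z - 1 + I)*(z + I), so z = 1 - I is a simple zero of Q and P is analytic there; z = 1 - I is therefore a simple pole and
  Res(f, z₀) = P(z₀)/Q'(z₀).

Q'(z) = 2*z - 1 + 2*I, so Q'(1 - I) = 1.
P(1 - I) = cos(2 - 2*I).

Res(f, 1 - I) = (cos(2 - 2*I))/(1) = cos(2 - 2*I)

Final answer: cos(2 - 2*I)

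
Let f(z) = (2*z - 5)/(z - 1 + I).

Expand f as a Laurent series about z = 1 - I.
Put w = z - (1 - I), i.e. z = w + 1 - I. The denominator is w, so it suffices to rewrite the numerator in powers of w.

P(z) = 2*z - 5
P(w + 1 - I) = -3 - 2*I + 2*w

Dividing each term by w:
  f = (-3 - 2*I)/w + 2

Substituting back w = z - 1 + I:
  f(z) = (-3 - 2*I)/(z - 1 + I) + 2

The series is finite because the numerator is a polynomial; the negative powers form the principal part, and the coefficient of 1/(z - 1 + I) gives Res(f, 1 - I) = -3 - 2*I.

Final answer: (-3 - 2*I)/(z - 1 + I) + 2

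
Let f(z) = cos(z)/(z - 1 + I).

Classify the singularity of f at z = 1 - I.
Write f(z) = g(z)/(z - 1 + I) with g(z) = cos(z).
g is entire and g(1 - I) = cos(1 - I) ≠ 0, so no factor of (z - 1 + I) cancels: the Laurent expansion of f about z = 1 - I starts at the power -1, i.e. lim_{z→z₀} (z - z₀) f(z) = cos(1 - I) is finite and nonzero.
So z = 1 - I is a pole of order 1.

Final answer: pole of order 1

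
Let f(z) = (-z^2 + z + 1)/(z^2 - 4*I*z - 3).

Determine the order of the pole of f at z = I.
Factor the denominator:
  z^2 - 4*I*z - 3 = (z - I)*(z - 3*I)

The numerator P(z) = -z^2 + z + 1 has P(I) = 2 + I ≠ 0, so no factor of (z - I) cancels.
Near z = I we can therefore write f(z) = g(z)/(z - I) with g analytic at I and g(I) ≠ 0 (g is the numerator divided by the remaining denominator factors).

Hence z = I is a pole of order 1.

Final answer: 1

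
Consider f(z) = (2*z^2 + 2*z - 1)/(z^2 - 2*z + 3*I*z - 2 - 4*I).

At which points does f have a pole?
The singularities of f are the zeros of the denominator. Factoring,
  z^2 - 2*z + 3*I*z - 2 - 4*I = (z - 2 + I)*(z + 2*I)
so the candidates are z = 2 - I, z = -2*I.

Check the numerator P(z) = 2*z^2 + 2*z - 1 at each one:
  P(2 - I) = 9 - 10*I ≠ 0, so z = 2 - I is a (simple) pole.
  P(-2*I) = -9 - 4*I ≠ 0, so z = -2*I is a (simple) pole.

Poles of f: {-2*I, 2 - I}

Final answer: {-2*I, 2 - I}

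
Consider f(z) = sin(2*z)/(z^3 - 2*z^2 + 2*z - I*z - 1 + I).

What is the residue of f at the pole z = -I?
Write f(z) = P(z)/Q(z) with P(z) = sin(2*z) and Q(z) = z^3 - 2*z^2 + 2*z - I*z - 1 + I.
The denominator factors as Q(z) = (z + I)*(z - 1)*(z - 1 - I), so z = -I is a simple zero of Q and P is analytic there; z = -I is therefore a simple pole and
  Res(f, z₀) = P(z₀)/Q'(z₀).

Q'(z) = 3*z^2 - 4*z + 2 - I, so Q'(-I) = -1 + 3*I.
P(-I) = -I*sinh(2).

Res(f, -I) = (-I*sinh(2))/(-1 + 3*I) = (-3/10 + I/10)*sinh(2)

Final answer: (-3/10 + I/10)*sinh(2)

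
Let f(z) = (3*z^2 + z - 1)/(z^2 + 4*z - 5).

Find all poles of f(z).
The singularities of f are the zeros of the denominator. Factoring,
  z^2 + 4*z - 5 = (z - 1)*(z + 5)
so the candidates are z = 1, z = -5.

Check the numerator P(z) = 3*z^2 + z - 1 at each one:
  P(1) = 3 ≠ 0, so z = 1 is a (simple) pole.
  P(-5) = 69 ≠ 0, so z = -5 is a (simple) pole.

Poles of f: {-5, 1}

Final answer: {-5, 1}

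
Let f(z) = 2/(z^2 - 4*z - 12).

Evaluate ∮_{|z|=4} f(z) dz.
-I*pi/2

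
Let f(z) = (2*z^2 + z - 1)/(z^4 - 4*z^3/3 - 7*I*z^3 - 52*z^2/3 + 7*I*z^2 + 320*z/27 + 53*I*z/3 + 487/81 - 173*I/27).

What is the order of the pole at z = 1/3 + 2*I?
Factor the denominator:
  z^4 - 4*z^3/3 - 7*I*z^3 - 52*z^2/3 + 7*I*z^2 + 320*z/27 + 53*I*z/3 + 487/81 - 173*I/27 = (z - 1/3 - 2*I)^3*(z - 1/3 - I)

The numerator P(z) = 2*z^2 + z - 1 has P(1/3 + 2*I) = -76/9 + 14*I/3 ≠ 0, so no factor of (z - 1/3 - 2*I) cancels.
Near z = 1/3 + 2*I we can therefore write f(z) = g(z)/(z - 1/3 - 2*I)^3 with g analytic at 1/3 + 2*I and g(1/3 + 2*I) ≠ 0 (g is the numerator divided by the remaining denominator factors).

Hence z = 1/3 + 2*I is a pole of order 3.

Final answer: 3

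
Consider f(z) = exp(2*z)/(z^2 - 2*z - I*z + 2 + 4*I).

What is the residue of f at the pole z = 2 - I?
Write f(z) = P(z)/Q(z) with P(z) = exp(2*z) and Q(z) = z^2 - 2*z - I*z + 2 + 4*I.
The denominator factors as Q(z) = (z - 2*I)*(z - 2 + I), so z = 2 - I is a simple zero of Q and P is analytic there; z = 2 - I is therefore a simple pole and
  Res(f, z₀) = P(z₀)/Q'(z₀).

Q'(z) = 2*z - 2 - I, so Q'(2 - I) = 2 - 3*I.
P(2 - I) = exp(4 - 2*I).

Res(f, 2 - I) = (exp(4 - 2*I))/(2 - 3*I) = (2/13 + 3*I/13)*exp(4 - 2*I)

Final answer: (2/13 + 3*I/13)*exp(4 - 2*I)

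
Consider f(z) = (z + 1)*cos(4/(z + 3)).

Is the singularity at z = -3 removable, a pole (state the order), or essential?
essential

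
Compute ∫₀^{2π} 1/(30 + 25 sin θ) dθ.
2*sqrt(11)*pi/55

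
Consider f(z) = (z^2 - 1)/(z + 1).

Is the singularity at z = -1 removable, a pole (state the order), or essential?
removable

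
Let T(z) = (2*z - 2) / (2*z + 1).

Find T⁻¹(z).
Set w = T(z) = (2*z - 2) / (2*z + 1) and solve for z:
  w*(2*z + 1) = 2*z - 2
  w + z*(2*w - 2) + 2 = 0
  z*(2*w - 2) = -w - 2
  z = (w + 2)/(2 - 2*w)
Renaming the variable, T⁻¹(z) = (z + 2)/(-2*z + 2) = (-z - 2)/(2*z - 2).
(Check: ad - bc = 6 ≠ 0, so T is invertible.)

Final answer: (-z - 2)/(2*z - 2)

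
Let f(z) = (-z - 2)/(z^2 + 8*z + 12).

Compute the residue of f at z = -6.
Write f(z) = P(z)/Q(z) with P(z) = -z - 2 and Q(z) = z^2 + 8*z + 12.
The denominator factors as Q(z) = (z + 2)*(z + 6), so z = -6 is a simple zero of Q and P is analytic there; z = -6 is therefore a simple pole and
  Res(f, z₀) = P(z₀)/Q'(z₀).

Q'(z) = 2*z + 8, so Q'(-6) = -4.
P(-6) = 4.

Res(f, -6) = (4)/(-4) = -1

Final answer: -1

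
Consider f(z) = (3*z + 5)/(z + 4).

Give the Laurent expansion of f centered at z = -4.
Put w = z - (-4), i.e. z = w - 4. The denominator is w, so it suffices to rewrite the numerator in powers of w.

P(z) = 3*z + 5
P(w - 4) = -7 + 3*w

Dividing each term by w:
  f = -7/w + 3

Substituting back w = z + 4:
  f(z) = -7/(z + 4) + 3

The series is finite because the numerator is a polynomial; the negative powers form the principal part, and the coefficient of 1/(z + 4) gives Res(f, -4) = -7.

Final answer: -7/(z + 4) + 3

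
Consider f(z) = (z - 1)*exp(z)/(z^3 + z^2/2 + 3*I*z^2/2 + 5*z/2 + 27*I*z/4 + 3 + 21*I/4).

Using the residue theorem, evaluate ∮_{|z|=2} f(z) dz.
pi*(-80/183 - 32*I/61)*exp(-1) + pi*(94/159 + 14*I/53)*exp(-1 + 3*I/2)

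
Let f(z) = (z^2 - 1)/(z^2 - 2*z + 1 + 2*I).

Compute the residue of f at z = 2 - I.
Write f(z) = P(z)/Q(z) with P(z) = z^2 - 1 and Q(z) = z^2 - 2*z + 1 + 2*I.
The denominator factors as Q(z) = (z - I)*(z - 2 + I), so z = 2 - I is a simple zero of Q and P is analytic there; z = 2 - I is therefore a simple pole and
  Res(f, z₀) = P(z₀)/Q'(z₀).

Q'(z) = 2*z - 2, so Q'(2 - I) = 2 - 2*I.
P(2 - I) = 2 - 4*I.

Res(f, 2 - I) = (2 - 4*I)/(2 - 2*I) = 3/2 - I/2

Final answer: 3/2 - I/2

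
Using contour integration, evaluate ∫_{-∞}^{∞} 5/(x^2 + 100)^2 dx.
pi/400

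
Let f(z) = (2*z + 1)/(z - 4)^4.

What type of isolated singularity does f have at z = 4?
pole of order 4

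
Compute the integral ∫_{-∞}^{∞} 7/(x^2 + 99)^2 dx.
7*sqrt(11)*pi/6534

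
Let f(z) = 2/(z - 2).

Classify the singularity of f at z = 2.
Write f(z) = g(z)/(z - 2) with g(z) = 2.
g is entire and g(2) = 2 ≠ 0, so no factor of (z - 2) cancels: the Laurent expansion of f about z = 2 starts at the power -1, i.e. lim_{z→z₀} (z - z₀) f(z) = 2 is finite and nonzero.
So z = 2 is a pole of order 1.

Final answer: pole of order 1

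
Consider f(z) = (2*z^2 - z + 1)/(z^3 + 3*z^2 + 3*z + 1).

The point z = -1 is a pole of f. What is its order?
Factor the denominator:
  z^3 + 3*z^2 + 3*z + 1 = (z + 1)^3

The numerator P(z) = 2*z^2 - z + 1 has P(-1) = 4 ≠ 0, so no factor of (z + 1) cancels.
Near z = -1 we can therefore write f(z) = g(z)/(z + 1)^3 with g analytic at -1 and g(-1) ≠ 0 (g is just the numerator).

Hence z = -1 is a pole of order 3.

Final answer: 3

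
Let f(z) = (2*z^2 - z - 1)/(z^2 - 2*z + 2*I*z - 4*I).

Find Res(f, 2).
Write f(z) = P(z)/Q(z) with P(z) = 2*z^2 - z - 1 and Q(z) = z^2 - 2*z + 2*I*z - 4*I.
The denominator factors as Q(z) = (z - 2)*(z + 2*I), so z = 2 is a simple zero of Q and P is analytic there; z = 2 is therefore a simple pole and
  Res(f, z₀) = P(z₀)/Q'(z₀).

Q'(z) = 2*z - 2 + 2*I, so Q'(2) = 2 + 2*I.
P(2) = 5.

Res(f, 2) = (5)/(2 + 2*I) = 5/4 - 5*I/4

Final answer: 5/4 - 5*I/4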